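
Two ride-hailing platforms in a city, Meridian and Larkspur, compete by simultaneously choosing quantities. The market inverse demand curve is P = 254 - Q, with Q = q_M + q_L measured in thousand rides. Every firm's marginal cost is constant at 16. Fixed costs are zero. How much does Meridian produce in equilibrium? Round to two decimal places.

Each firm earns π_i = (254 - Q)q_i - 16q_i.
Setting ∂π_i/∂q_i = 0 with rivals' quantities fixed: 238 - 2q_i - q_j = 0.
With identical firms every q_j equals q_i, so q_j = q_i and 238 = 3q_i, giving q_i = 238/3.

79.33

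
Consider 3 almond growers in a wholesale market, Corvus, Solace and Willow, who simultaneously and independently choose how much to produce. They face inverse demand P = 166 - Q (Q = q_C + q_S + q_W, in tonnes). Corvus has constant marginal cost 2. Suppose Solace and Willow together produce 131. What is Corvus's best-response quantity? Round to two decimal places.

16.50

With rivals' combined output fixed at 131, Corvus's profit is π_C = (166 - 131 - q_C)q_C - (2q_C) = (35 - q_C)q_C - (2q_C).
∂π_C/∂q_C = 33 - 2q_C = 0, so q_C = 33/2.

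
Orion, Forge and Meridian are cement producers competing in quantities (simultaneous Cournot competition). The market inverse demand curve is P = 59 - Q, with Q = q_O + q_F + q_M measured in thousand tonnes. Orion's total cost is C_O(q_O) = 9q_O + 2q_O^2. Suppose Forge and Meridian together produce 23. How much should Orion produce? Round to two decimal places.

4.50

With rivals' combined output fixed at 23, Orion's profit is π_O = (59 - 23 - q_O)q_O - (9q_O + 2q_O²) = (36 - q_O)q_O - (9q_O + 2q_O²).
∂π_O/∂q_O = 27 - 6q_O = 0, so q_O = 9/2.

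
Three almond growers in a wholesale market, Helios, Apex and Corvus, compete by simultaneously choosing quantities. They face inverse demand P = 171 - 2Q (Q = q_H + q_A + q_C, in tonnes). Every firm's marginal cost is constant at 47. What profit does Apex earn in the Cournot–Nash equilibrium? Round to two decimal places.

480.50

Each firm earns π_i = (171 - 2Q)q_i - 47q_i.
Setting ∂π_i/∂q_i = 0 with rivals' quantities fixed: 124 - 4q_i - 2·Σ_{j≠i} q_j = 0.
With identical firms every q_j equals q_i, so Σ_{j≠i} q_j = 2q_i and 124 = 8q_i, giving q_i = 31/2.
Price P = 171 - 2·(93/2) = 78.
Apex's profit: (78 - 47)·(31/2) = 961/2.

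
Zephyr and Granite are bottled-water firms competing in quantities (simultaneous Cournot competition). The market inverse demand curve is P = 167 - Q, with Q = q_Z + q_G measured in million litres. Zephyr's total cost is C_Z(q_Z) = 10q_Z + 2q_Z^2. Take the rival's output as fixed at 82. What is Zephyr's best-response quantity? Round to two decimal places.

With the rival's output fixed at 82, Zephyr's profit is π_Z = (167 - 82 - q_Z)q_Z - (10q_Z + 2q_Z²) = (85 - q_Z)q_Z - (10q_Z + 2q_Z²).
∂π_Z/∂q_Z = 75 - 6q_Z = 0, so q_Z = 25/2.

12.50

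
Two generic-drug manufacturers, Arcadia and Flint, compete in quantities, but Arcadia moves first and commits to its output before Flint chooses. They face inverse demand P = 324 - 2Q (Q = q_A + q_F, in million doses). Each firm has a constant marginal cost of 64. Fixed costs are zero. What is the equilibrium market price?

Solve by backward induction. Given q_A, the follower Flint maximises π_F = (324 - 2q_A - 2q_F)q_F - 64q_F.
Follower FOC: 260 - 2q_A - 4q_F = 0, so q_F(q_A) = (260 - 2q_A)/4.
The leader anticipates this reaction. Substituting into P = 324 - 2Q gives P = 194 - q_A, so π_A = (194 - q_A)q_A - 64q_A.
Leader FOC: 130 - 2q_A = 0, so q_A = 65.
Then q_F = (260 - 2·65)/4 = 65/2.
Total output Q = 195/2, so price P = 324 - 2·(195/2) = 129.

129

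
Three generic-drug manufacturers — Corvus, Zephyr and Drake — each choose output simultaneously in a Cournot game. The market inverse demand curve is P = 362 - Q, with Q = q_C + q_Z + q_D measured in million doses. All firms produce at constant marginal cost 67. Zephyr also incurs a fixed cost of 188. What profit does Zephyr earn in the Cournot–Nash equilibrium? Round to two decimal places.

5251.06

A representative firm's profit is π_i = q_i(362 - Q) - 67q_i.
First-order condition (treating rivals' output as given): 295 - 2q_i - Σ_{j≠i} q_j = 0.
With identical firms every q_j equals q_i, so Σ_{j≠i} q_j = 2q_i and 295 = 4q_i, giving q_i = 295/4.
Price P = 362 - 885/4 = 563/4.
Zephyr's profit: (563/4 - 67)·(295/4) - 188 = 5251.0625.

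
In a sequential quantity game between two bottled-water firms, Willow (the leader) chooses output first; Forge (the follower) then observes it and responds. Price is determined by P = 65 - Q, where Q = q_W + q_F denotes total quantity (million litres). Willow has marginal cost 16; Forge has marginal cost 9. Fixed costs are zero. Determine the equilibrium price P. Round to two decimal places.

26.50

Solve by backward induction. Given q_W, the follower Forge maximises π_F = (65 - q_W - q_F)q_F - 9q_F.
∂π_F/∂q_F = 56 - q_W - 2q_F = 0 gives the reaction function q_F = (56 - q_W)/2.
Willow substitutes q_F(q_W) into its own profit: π_W = q_W(65 - q_W - (56 - q_W)/2) - 16q_W = (37 - (1/2)q_W)q_W - 16q_W.
The leader's first-order condition 21 - q_W = 0 yields q_W = 21.
Then q_F = (56 - 21)/2 = 35/2.
Total output Q = 77/2, so price P = 65 - 77/2 = 53/2.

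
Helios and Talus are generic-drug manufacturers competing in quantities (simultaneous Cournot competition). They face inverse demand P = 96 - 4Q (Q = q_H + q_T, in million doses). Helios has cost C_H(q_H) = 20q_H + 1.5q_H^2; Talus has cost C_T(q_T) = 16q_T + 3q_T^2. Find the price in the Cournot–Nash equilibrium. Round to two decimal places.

57.74

Helios's profit: π_H = (96 - 4Q)q_H - (20q_H + (3/2)q_H²). Setting ∂π_H/∂q_H = 0: 76 - 11q_H - 4(q_T) = 0.
Talus's first-order condition: 80 - 14q_T - 4(q_H) = 0.
Rearranging gives the reaction functions q_H = (76 - 4q_T)/11 and q_T = (80 - 4q_H)/14.
Substituting one into the other gives q_H = 124/23 and q_T = 96/23.
Total output Q = 220/23, so price P = 96 - 4·(220/23) = 1328/23.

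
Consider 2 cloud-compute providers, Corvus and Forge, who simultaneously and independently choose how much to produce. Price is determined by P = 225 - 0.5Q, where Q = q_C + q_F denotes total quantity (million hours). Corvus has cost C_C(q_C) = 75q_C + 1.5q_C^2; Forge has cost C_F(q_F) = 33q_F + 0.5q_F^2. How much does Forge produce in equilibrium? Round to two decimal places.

89.42

Corvus's profit: π_C = (225 - 0.5Q)q_C - (75q_C + (3/2)q_C²). Setting ∂π_C/∂q_C = 0: 150 - 4q_C - (1/2)(q_F) = 0.
Forge's first-order condition: 192 - 2q_F - (1/2)(q_C) = 0.
So q_C = (150 - (1/2)q_F)/4 and q_F = (192 - (1/2)q_C)/2.
Substituting one into the other gives q_C = 816/31 and q_F = 89.4194.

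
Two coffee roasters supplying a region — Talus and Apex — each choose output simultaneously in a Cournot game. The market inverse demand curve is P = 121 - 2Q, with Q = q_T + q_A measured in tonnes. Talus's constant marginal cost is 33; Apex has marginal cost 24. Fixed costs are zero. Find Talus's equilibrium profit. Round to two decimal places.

346.72

Talus's profit: π_T = (121 - 2Q)q_T - (33q_T). Setting ∂π_T/∂q_T = 0: 88 - 4q_T - 2(q_A) = 0.
Apex's profit: π_A = (121 - 2Q)q_A - (24q_A). Setting ∂π_A/∂q_A = 0: 97 - 4q_A - 2(q_T) = 0.
Best responses: q_T = (88 - 2q_A)/4, q_A = (97 - 2q_T)/4.
Solving the pair: q_T = 79/6, q_A = 53/3.
Price P = 121 - 2·(185/6) = 178/3.
Talus's profit: (178/3 - 33)·(79/6) = 346.7222.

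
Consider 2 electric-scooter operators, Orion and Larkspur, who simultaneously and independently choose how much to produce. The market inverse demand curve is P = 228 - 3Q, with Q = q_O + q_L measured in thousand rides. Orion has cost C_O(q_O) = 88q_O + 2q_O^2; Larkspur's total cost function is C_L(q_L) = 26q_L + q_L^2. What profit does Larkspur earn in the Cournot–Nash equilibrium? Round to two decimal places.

2031.34

Orion's profit: π_O = (228 - 3Q)q_O - (88q_O + 2q_O²). Setting ∂π_O/∂q_O = 0: 140 - 10q_O - 3(q_L) = 0.
Larkspur's first-order condition: 202 - 8q_L - 3(q_O) = 0.
So q_O = (140 - 3q_L)/10 and q_L = (202 - 3q_O)/8.
Substituting one into the other gives q_O = 514/71 and q_L = 1600/71.
Price P = 228 - 3·29.7746 = 138.6761.
Larkspur's profit: 138.6761·(1600/71) - 26·(1600/71) - (1600/71)² = 2031.3430.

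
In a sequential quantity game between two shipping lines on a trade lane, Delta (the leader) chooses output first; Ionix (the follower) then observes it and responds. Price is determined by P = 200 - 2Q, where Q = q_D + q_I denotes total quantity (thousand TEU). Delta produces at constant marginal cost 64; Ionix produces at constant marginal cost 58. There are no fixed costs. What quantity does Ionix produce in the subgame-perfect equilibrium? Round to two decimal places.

Solve by backward induction. Given q_D, the follower Ionix maximises π_I = (200 - 2q_D - 2q_I)q_I - 58q_I.
Follower FOC: 142 - 2q_D - 4q_I = 0, so q_I(q_D) = (142 - 2q_D)/4.
Delta substitutes q_I(q_D) into its own profit: π_D = q_D(200 - 2q_D - (142 - 2q_D)/2) - 64q_D = (129 - q_D)q_D - 64q_D.
The leader's first-order condition 65 - 2q_D = 0 yields q_D = 65/2.
Then q_I = (142 - 2·(65/2))/4 = 77/4.

19.25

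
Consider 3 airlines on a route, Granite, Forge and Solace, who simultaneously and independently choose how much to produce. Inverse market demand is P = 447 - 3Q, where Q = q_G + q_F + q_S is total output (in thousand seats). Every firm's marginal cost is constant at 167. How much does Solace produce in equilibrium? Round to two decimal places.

A representative firm's profit is π_i = q_i(447 - 3Q) - 167q_i.
First-order condition (treating rivals' output as given): 280 - 6q_i - 3·Σ_{j≠i} q_j = 0.
With identical firms every q_j equals q_i, so Σ_{j≠i} q_j = 2q_i and 280 = 12q_i, giving q_i = 70/3.

23.33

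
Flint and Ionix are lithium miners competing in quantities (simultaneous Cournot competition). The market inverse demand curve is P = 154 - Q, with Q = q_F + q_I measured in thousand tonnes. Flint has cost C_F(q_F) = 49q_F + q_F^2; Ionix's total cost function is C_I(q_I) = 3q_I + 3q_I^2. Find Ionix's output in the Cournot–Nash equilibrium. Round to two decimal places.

16.10

Flint's profit: π_F = (154 - Q)q_F - (49q_F + q_F²). Setting ∂π_F/∂q_F = 0: 105 - 4q_F - (q_I) = 0.
Ionix's profit: π_I = (154 - Q)q_I - (3q_I + 3q_I²). Setting ∂π_I/∂q_I = 0: 151 - 8q_I - (q_F) = 0.
Best responses: q_F = (105 - q_I)/4, q_I = (151 - q_F)/8.
Solving the pair: q_F = 689/31, q_I = 499/31.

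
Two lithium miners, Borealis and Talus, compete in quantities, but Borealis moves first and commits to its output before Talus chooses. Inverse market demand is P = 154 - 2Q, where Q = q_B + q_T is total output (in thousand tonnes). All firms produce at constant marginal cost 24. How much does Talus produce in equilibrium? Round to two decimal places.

16.25

The follower Talus best-responds to any q_B: π_T = (154 - 2Q)q_T - 24q_T.
Setting the follower's marginal profit to zero, 130 - 2q_B - 4q_T = 0, i.e. q_T = (130 - 2q_B)/4.
Borealis substitutes q_T(q_B) into its own profit: π_B = q_B(154 - 2q_B - (130 - 2q_B)/2) - 24q_B = (89 - q_B)q_B - 24q_B.
Maximising: ∂π_B/∂q_B = 65 - 2q_B = 0, giving q_B = 65/2.
Then q_T = (130 - 2·(65/2))/4 = 65/4.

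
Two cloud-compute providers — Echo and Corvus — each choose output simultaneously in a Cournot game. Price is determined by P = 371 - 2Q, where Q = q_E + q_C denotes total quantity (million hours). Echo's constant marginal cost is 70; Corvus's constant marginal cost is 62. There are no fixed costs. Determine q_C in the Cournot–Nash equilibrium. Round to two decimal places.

52.83

Echo's profit: π_E = (371 - 2Q)q_E - (70q_E). Setting ∂π_E/∂q_E = 0: 301 - 4q_E - 2(q_C) = 0.
Corvus's first-order condition: 309 - 4q_C - 2(q_E) = 0.
So q_E = (301 - 2q_C)/4 and q_C = (309 - 2q_E)/4.
Substituting one into the other gives q_E = 293/6 and q_C = 317/6.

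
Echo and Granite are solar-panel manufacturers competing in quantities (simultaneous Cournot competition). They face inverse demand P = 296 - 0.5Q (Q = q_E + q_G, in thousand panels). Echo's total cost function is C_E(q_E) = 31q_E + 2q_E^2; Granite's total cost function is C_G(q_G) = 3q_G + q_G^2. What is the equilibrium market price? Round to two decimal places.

Echo's profit: π_E = (296 - 0.5Q)q_E - (31q_E + 2q_E²). Setting ∂π_E/∂q_E = 0: 265 - 5q_E - (1/2)(q_G) = 0.
Granite's profit: π_G = (296 - 0.5Q)q_G - (3q_G + q_G²). Setting ∂π_G/∂q_G = 0: 293 - 3q_G - (1/2)(q_E) = 0.
So q_E = (265 - (1/2)q_G)/5 and q_G = (293 - (1/2)q_E)/3.
Solving the pair: q_E = 43.9661, q_G = 90.3390.
Total output Q = 134.3051, so price P = 296 - (1/2)·134.3051 = 228.8475.

228.85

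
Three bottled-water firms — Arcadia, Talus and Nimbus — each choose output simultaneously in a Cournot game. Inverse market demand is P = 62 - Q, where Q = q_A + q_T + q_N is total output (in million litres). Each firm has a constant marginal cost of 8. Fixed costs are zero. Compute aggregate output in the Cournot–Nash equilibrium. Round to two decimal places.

40.50

A representative firm's profit is π_i = q_i(62 - Q) - 8q_i.
Setting ∂π_i/∂q_i = 0 with rivals' quantities fixed: 54 - 2q_i - Σ_{j≠i} q_j = 0.
With identical firms every q_j equals q_i, so Σ_{j≠i} q_j = 2q_i and 54 = 4q_i, giving q_i = 27/2.
Total output Q = 27/2 + 27/2 + 27/2 = 81/2.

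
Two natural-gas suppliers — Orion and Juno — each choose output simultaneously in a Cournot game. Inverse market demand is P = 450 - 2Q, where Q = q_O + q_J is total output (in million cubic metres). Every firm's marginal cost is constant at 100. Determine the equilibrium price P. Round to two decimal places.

Each firm earns π_i = (450 - 2Q)q_i - 100q_i.
First-order condition (treating rivals' output as given): 350 - 4q_i - 2q_j = 0.
With identical firms every q_j equals q_i, so q_j = q_i and 350 = 6q_i, giving q_i = 175/3.
Total output Q = 350/3, so price P = 450 - 2·(350/3) = 650/3.

216.67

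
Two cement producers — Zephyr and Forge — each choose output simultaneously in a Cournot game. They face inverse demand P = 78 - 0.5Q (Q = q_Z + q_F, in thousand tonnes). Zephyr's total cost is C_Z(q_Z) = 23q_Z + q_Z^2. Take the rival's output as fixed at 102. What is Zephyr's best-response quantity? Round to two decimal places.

With the rival's output fixed at 102, Zephyr's profit is π_Z = (78 - (1/2)·102 - (1/2)q_Z)q_Z - (23q_Z + q_Z²) = (27 - (1/2)q_Z)q_Z - (23q_Z + q_Z²).
∂π_Z/∂q_Z = 4 - 3q_Z = 0, so q_Z = 4/3.

1.33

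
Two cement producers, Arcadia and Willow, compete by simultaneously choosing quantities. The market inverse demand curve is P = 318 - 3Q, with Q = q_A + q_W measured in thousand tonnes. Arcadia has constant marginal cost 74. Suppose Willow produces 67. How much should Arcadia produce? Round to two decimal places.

7.17

With the rival's output fixed at 67, Arcadia's profit is π_A = (318 - 3·67 - 3q_A)q_A - (74q_A) = (117 - 3q_A)q_A - (74q_A).
∂π_A/∂q_A = 43 - 6q_A = 0, so q_A = 43/6.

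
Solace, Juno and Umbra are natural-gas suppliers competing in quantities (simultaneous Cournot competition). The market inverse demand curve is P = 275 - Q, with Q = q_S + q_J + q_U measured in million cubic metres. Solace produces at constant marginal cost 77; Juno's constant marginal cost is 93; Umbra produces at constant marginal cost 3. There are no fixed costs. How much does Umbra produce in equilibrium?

109

Solace's profit: π_S = (275 - Q)q_S - (77q_S). Setting ∂π_S/∂q_S = 0: 198 - 2q_S - (q_J + q_U) = 0.
Juno's profit: π_J = (275 - Q)q_J - (93q_J). Setting ∂π_J/∂q_J = 0: 182 - 2q_J - (q_S + q_U) = 0.
Umbra's first-order condition: 272 - 2q_U - (q_S + q_J) = 0.
Adding the 3 first-order conditions: 652 − 4Q = 0, so Q = 163.
Back-substituting: q_S = (198 − 163) = 35, q_J = (182 − 163) = 19, q_U = (272 − 163) = 109.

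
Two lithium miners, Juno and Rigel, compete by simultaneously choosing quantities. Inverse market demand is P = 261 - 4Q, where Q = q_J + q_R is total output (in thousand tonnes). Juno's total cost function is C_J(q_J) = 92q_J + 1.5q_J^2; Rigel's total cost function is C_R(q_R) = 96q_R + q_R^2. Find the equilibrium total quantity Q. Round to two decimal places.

23.07

Juno's profit: π_J = (261 - 4Q)q_J - (92q_J + (3/2)q_J²). Setting ∂π_J/∂q_J = 0: 169 - 11q_J - 4(q_R) = 0.
Rigel's first-order condition: 165 - 10q_R - 4(q_J) = 0.
Best responses: q_J = (169 - 4q_R)/11, q_R = (165 - 4q_J)/10.
Substituting one into the other gives q_J = 515/47 and q_R = 1139/94.
Total output Q = 515/47 + 1139/94 = 23.0745.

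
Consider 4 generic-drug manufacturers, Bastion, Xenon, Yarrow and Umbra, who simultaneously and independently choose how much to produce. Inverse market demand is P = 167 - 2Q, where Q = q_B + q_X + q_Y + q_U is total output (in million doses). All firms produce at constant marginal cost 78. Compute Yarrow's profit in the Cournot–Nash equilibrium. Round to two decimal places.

158.42

A representative firm's profit is π_i = q_i(167 - 2Q) - 78q_i.
First-order condition (treating rivals' output as given): 89 - 4q_i - 2·Σ_{j≠i} q_j = 0.
With identical firms every q_j equals q_i, so Σ_{j≠i} q_j = 3q_i and 89 = 10q_i, giving q_i = 89/10.
Price P = 167 - 2·(178/5) = 479/5.
Yarrow's profit: (479/5 - 78)·(89/10) = 158.4200.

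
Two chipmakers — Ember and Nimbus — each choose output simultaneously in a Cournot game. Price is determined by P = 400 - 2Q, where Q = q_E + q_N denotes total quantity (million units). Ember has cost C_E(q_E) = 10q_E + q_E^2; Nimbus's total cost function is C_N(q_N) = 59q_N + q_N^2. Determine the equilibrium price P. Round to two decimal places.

217.25

Ember's profit: π_E = (400 - 2Q)q_E - (10q_E + q_E²). Setting ∂π_E/∂q_E = 0: 390 - 6q_E - 2(q_N) = 0.
Nimbus's first-order condition: 341 - 6q_N - 2(q_E) = 0.
Rearranging gives the reaction functions q_E = (390 - 2q_N)/6 and q_N = (341 - 2q_E)/6.
Solving the pair: q_E = 829/16, q_N = 633/16.
Total output Q = 731/8, so price P = 400 - 2·(731/8) = 869/4.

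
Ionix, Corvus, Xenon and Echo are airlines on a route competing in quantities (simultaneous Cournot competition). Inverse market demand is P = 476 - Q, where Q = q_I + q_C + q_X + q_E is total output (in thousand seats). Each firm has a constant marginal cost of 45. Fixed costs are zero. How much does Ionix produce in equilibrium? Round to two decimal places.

Each firm earns π_i = (476 - Q)q_i - 45q_i.
Setting ∂π_i/∂q_i = 0 with rivals' quantities fixed: 431 - 2q_i - Σ_{j≠i} q_j = 0.
By symmetry each firm produces the same amount; substituting Σ_{j≠i} q_j = 3q_i yields q_i = 431/5.

86.20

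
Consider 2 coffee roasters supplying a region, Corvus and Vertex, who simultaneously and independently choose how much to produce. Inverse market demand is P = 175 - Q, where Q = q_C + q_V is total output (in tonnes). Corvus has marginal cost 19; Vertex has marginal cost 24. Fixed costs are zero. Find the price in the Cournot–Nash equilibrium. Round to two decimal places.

Corvus's profit: π_C = (175 - Q)q_C - (19q_C). Setting ∂π_C/∂q_C = 0: 156 - 2q_C - (q_V) = 0.
Vertex's profit: π_V = (175 - Q)q_V - (24q_V). Setting ∂π_V/∂q_V = 0: 151 - 2q_V - (q_C) = 0.
Best responses: q_C = (156 - q_V)/2, q_V = (151 - q_C)/2.
Solving the pair: q_C = 161/3, q_V = 146/3.
Total output Q = 307/3, so price P = 175 - 307/3 = 218/3.

72.67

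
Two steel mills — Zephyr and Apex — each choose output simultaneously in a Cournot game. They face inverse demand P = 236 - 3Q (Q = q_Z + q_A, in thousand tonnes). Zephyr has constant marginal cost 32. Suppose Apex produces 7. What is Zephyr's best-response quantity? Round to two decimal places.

With the rival's output fixed at 7, Zephyr's profit is π_Z = (236 - 3·7 - 3q_Z)q_Z - (32q_Z) = (215 - 3q_Z)q_Z - (32q_Z).
∂π_Z/∂q_Z = 183 - 6q_Z = 0, so q_Z = 61/2.

30.50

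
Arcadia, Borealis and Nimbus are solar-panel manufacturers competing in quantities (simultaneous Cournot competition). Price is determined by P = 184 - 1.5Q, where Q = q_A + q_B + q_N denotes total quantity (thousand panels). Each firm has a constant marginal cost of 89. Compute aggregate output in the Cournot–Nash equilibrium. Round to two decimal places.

47.50

A representative firm's profit is π_i = q_i(184 - 1.5Q) - 89q_i.
Setting ∂π_i/∂q_i = 0 with rivals' quantities fixed: 95 - 3q_i - (3/2)·Σ_{j≠i} q_j = 0.
With identical firms every q_j equals q_i, so Σ_{j≠i} q_j = 2q_i and 95 = 6q_i, giving q_i = 95/6.
Total output Q = 95/6 + 95/6 + 95/6 = 95/2.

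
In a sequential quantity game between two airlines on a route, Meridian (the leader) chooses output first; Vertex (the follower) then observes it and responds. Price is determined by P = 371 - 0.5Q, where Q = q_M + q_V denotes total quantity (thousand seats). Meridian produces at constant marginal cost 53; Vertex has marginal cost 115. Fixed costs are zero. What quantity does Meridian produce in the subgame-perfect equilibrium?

380

Solve by backward induction. Given q_M, the follower Vertex maximises π_V = (371 - (1/2)q_M - (1/2)q_V)q_V - 115q_V.
Follower FOC: 256 - (1/2)q_M - q_V = 0, so q_V(q_M) = (256 - (1/2)q_M).
The leader anticipates this reaction. Substituting into P = 371 - 0.5Q gives P = 243 - (1/4)q_M, so π_M = (243 - (1/4)q_M)q_M - 53q_M.
The leader's first-order condition 190 - (1/2)q_M = 0 yields q_M = 380.
Then q_V = (256 - (1/2)·380) = 66.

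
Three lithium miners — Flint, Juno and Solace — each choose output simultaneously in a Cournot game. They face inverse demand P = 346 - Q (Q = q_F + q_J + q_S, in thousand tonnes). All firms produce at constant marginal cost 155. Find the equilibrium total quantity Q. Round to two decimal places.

143.25

A representative firm's profit is π_i = q_i(346 - Q) - 155q_i.
First-order condition (treating rivals' output as given): 191 - 2q_i - Σ_{j≠i} q_j = 0.
With identical firms every q_j equals q_i, so Σ_{j≠i} q_j = 2q_i and 191 = 4q_i, giving q_i = 191/4.
Total output Q = 191/4 + 191/4 + 191/4 = 573/4.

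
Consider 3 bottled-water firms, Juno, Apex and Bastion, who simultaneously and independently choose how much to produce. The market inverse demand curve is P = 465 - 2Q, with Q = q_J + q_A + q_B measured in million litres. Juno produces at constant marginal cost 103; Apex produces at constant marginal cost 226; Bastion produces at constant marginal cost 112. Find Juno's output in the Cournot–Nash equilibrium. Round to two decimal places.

61.75

Juno's profit: π_J = (465 - 2Q)q_J - (103q_J). Setting ∂π_J/∂q_J = 0: 362 - 4q_J - 2(q_A + q_B) = 0.
Apex's first-order condition: 239 - 4q_A - 2(q_J + q_B) = 0.
Bastion's first-order condition: 353 - 4q_B - 2(q_J + q_A) = 0.
Adding the 3 conditions: 954 − 4Q − 4Q = 0, i.e. Q = 477/4.
Back-substituting: q_J = (362 − 477/2)/2 = 247/4, q_A = (239 − 477/2)/2 = 1/4, q_B = (353 − 477/2)/2 = 229/4.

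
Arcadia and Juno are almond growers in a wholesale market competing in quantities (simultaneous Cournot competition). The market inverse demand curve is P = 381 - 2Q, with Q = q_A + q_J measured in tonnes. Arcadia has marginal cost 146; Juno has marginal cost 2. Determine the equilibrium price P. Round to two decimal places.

176.33

Arcadia's profit: π_A = (381 - 2Q)q_A - (146q_A). Setting ∂π_A/∂q_A = 0: 235 - 4q_A - 2(q_J) = 0.
Juno's profit: π_J = (381 - 2Q)q_J - (2q_J). Setting ∂π_J/∂q_J = 0: 379 - 4q_J - 2(q_A) = 0.
Rearranging gives the reaction functions q_A = (235 - 2q_J)/4 and q_J = (379 - 2q_A)/4.
Substituting one into the other gives q_A = 91/6 and q_J = 523/6.
Total output Q = 307/3, so price P = 381 - 2·(307/3) = 529/3.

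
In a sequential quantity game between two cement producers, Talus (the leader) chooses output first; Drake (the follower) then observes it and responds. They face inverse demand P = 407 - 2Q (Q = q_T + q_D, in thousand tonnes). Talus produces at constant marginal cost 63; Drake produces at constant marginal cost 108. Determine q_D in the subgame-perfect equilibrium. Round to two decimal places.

Solve by backward induction. Given q_T, the follower Drake maximises π_D = (407 - 2q_T - 2q_D)q_D - 108q_D.
Follower FOC: 299 - 2q_T - 4q_D = 0, so q_D(q_T) = (299 - 2q_T)/4.
Talus substitutes q_D(q_T) into its own profit: π_T = q_T(407 - 2q_T - (299 - 2q_T)/2) - 63q_T = (515/2 - q_T)q_T - 63q_T.
The leader's first-order condition 389/2 - 2q_T = 0 yields q_T = 389/4.
Then q_D = (299 - 2·(389/4))/4 = 209/8.

26.13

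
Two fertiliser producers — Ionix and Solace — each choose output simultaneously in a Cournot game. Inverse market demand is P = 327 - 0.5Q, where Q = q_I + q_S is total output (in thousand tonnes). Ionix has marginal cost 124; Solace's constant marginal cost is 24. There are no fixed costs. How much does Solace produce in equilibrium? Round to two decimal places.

Ionix's profit: π_I = (327 - 0.5Q)q_I - (124q_I). Setting ∂π_I/∂q_I = 0: 203 - q_I - (1/2)(q_S) = 0.
Solace's profit: π_S = (327 - 0.5Q)q_S - (24q_S). Setting ∂π_S/∂q_S = 0: 303 - q_S - (1/2)(q_I) = 0.
So q_I = (203 - (1/2)q_S) and q_S = (303 - (1/2)q_I).
Solving the pair: q_I = 206/3, q_S = 806/3.

268.67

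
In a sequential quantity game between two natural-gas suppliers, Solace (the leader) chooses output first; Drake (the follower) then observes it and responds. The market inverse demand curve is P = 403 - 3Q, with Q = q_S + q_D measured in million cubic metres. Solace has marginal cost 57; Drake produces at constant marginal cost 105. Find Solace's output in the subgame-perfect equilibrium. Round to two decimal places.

65.67

The follower Drake best-responds to any q_S: π_D = (403 - 3Q)q_D - 105q_D.
∂π_D/∂q_D = 298 - 3q_S - 6q_D = 0 gives the reaction function q_D = (298 - 3q_S)/6.
The leader anticipates this reaction. Substituting into P = 403 - 3Q gives P = 254 - (3/2)q_S, so π_S = (254 - (3/2)q_S)q_S - 57q_S.
Maximising: ∂π_S/∂q_S = 197 - 3q_S = 0, giving q_S = 197/3.
Then q_D = (298 - 3·(197/3))/6 = 101/6.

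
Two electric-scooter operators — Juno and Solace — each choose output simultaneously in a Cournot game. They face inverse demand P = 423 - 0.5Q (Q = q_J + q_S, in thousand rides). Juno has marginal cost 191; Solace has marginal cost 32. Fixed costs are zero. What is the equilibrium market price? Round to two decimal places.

215.33

Juno's profit: π_J = (423 - 0.5Q)q_J - (191q_J). Setting ∂π_J/∂q_J = 0: 232 - q_J - (1/2)(q_S) = 0.
Solace's first-order condition: 391 - q_S - (1/2)(q_J) = 0.
So q_J = (232 - (1/2)q_S) and q_S = (391 - (1/2)q_J).
Substituting one into the other gives q_J = 146/3 and q_S = 1100/3.
Total output Q = 1246/3, so price P = 423 - (1/2)·(1246/3) = 646/3.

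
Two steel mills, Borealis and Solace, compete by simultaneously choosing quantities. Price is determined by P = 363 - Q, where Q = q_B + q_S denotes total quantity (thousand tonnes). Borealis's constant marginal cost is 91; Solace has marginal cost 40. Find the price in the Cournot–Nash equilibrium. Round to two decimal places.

Borealis's profit: π_B = (363 - Q)q_B - (91q_B). Setting ∂π_B/∂q_B = 0: 272 - 2q_B - (q_S) = 0.
Solace's profit: π_S = (363 - Q)q_S - (40q_S). Setting ∂π_S/∂q_S = 0: 323 - 2q_S - (q_B) = 0.
So q_B = (272 - q_S)/2 and q_S = (323 - q_B)/2.
Substituting one into the other gives q_B = 221/3 and q_S = 374/3.
Total output Q = 595/3, so price P = 363 - 595/3 = 494/3.

164.67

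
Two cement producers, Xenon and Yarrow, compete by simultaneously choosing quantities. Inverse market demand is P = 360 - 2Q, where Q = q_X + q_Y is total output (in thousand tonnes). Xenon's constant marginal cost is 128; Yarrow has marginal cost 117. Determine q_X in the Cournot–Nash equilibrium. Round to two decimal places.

36.83

Xenon's profit: π_X = (360 - 2Q)q_X - (128q_X). Setting ∂π_X/∂q_X = 0: 232 - 4q_X - 2(q_Y) = 0.
Yarrow's first-order condition: 243 - 4q_Y - 2(q_X) = 0.
Rearranging gives the reaction functions q_X = (232 - 2q_Y)/4 and q_Y = (243 - 2q_X)/4.
Solving the pair: q_X = 221/6, q_Y = 127/3.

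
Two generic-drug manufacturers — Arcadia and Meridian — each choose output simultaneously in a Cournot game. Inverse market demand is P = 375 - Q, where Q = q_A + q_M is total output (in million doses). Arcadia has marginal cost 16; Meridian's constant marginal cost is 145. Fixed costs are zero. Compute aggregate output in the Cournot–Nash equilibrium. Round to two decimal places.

196.33

Arcadia's profit: π_A = (375 - Q)q_A - (16q_A). Setting ∂π_A/∂q_A = 0: 359 - 2q_A - (q_M) = 0.
Meridian's profit: π_M = (375 - Q)q_M - (145q_M). Setting ∂π_M/∂q_M = 0: 230 - 2q_M - (q_A) = 0.
So q_A = (359 - q_M)/2 and q_M = (230 - q_A)/2.
Solving the pair: q_A = 488/3, q_M = 101/3.
Total output Q = 488/3 + 101/3 = 589/3.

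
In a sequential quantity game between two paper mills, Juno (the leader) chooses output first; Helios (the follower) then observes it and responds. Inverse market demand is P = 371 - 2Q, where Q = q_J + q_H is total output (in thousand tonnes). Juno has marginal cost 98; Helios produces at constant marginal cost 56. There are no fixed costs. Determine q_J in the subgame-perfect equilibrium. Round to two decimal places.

The follower Helios best-responds to any q_J: π_H = (371 - 2Q)q_H - 56q_H.
Follower FOC: 315 - 2q_J - 4q_H = 0, so q_H(q_J) = (315 - 2q_J)/4.
Juno substitutes q_H(q_J) into its own profit: π_J = q_J(371 - 2q_J - (315 - 2q_J)/2) - 98q_J = (427/2 - q_J)q_J - 98q_J.
Leader FOC: 231/2 - 2q_J = 0, so q_J = 231/4.
Then q_H = (315 - 2·(231/4))/4 = 399/8.

57.75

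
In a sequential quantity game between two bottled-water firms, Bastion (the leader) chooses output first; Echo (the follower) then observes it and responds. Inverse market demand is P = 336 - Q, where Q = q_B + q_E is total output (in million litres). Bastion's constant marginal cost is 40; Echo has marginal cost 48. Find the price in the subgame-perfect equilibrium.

116

The follower Echo best-responds to any q_B: π_E = (336 - Q)q_E - 48q_E.
Follower FOC: 288 - q_B - 2q_E = 0, so q_E(q_B) = (288 - q_B)/2.
Bastion substitutes q_E(q_B) into its own profit: π_B = q_B(336 - q_B - (288 - q_B)/2) - 40q_B = (192 - (1/2)q_B)q_B - 40q_B.
Leader FOC: 152 - q_B = 0, so q_B = 152.
Then q_E = (288 - 152)/2 = 68.
Total output Q = 220, so price P = 336 - 220 = 116.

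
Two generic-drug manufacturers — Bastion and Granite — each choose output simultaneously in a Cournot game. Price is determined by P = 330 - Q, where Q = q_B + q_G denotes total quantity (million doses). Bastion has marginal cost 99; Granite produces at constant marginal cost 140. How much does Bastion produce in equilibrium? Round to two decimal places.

90.67

Bastion's profit: π_B = (330 - Q)q_B - (99q_B). Setting ∂π_B/∂q_B = 0: 231 - 2q_B - (q_G) = 0.
Granite's profit: π_G = (330 - Q)q_G - (140q_G). Setting ∂π_G/∂q_G = 0: 190 - 2q_G - (q_B) = 0.
Rearranging gives the reaction functions q_B = (231 - q_G)/2 and q_G = (190 - q_B)/2.
Solving the pair: q_B = 272/3, q_G = 149/3.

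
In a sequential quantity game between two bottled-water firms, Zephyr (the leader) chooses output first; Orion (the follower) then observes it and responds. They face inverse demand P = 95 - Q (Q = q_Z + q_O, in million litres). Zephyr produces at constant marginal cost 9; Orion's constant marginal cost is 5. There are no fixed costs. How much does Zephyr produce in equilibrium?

41

The follower Orion best-responds to any q_Z: π_O = (95 - Q)q_O - 5q_O.
Follower FOC: 90 - q_Z - 2q_O = 0, so q_O(q_Z) = (90 - q_Z)/2.
The leader anticipates this reaction. Substituting into P = 95 - Q gives P = 50 - (1/2)q_Z, so π_Z = (50 - (1/2)q_Z)q_Z - 9q_Z.
Maximising: ∂π_Z/∂q_Z = 41 - q_Z = 0, giving q_Z = 41.
Then q_O = (90 - 41)/2 = 49/2.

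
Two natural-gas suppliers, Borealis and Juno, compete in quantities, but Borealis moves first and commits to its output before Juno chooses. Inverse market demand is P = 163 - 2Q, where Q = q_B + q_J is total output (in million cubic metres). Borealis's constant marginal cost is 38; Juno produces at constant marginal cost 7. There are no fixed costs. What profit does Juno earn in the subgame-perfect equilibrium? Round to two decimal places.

1485.13

The follower Juno best-responds to any q_B: π_J = (163 - 2Q)q_J - 7q_J.
Setting the follower's marginal profit to zero, 156 - 2q_B - 4q_J = 0, i.e. q_J = (156 - 2q_B)/4.
Borealis substitutes q_J(q_B) into its own profit: π_B = q_B(163 - 2q_B - (156 - 2q_B)/2) - 38q_B = (85 - q_B)q_B - 38q_B.
The leader's first-order condition 47 - 2q_B = 0 yields q_B = 47/2.
Then q_J = (156 - 2·(47/2))/4 = 109/4.
Price P = 163 - 2·(203/4) = 123/2.
Juno's profit: (123/2 - 7)·(109/4) = 1485.1250.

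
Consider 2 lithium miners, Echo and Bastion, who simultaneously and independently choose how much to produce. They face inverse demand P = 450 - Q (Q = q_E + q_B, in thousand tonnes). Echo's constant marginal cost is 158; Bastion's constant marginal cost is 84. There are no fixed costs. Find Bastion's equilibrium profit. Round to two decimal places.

21511.11

Echo's profit: π_E = (450 - Q)q_E - (158q_E). Setting ∂π_E/∂q_E = 0: 292 - 2q_E - (q_B) = 0.
Bastion's first-order condition: 366 - 2q_B - (q_E) = 0.
Rearranging gives the reaction functions q_E = (292 - q_B)/2 and q_B = (366 - q_E)/2.
Solving the pair: q_E = 218/3, q_B = 440/3.
Price P = 450 - 658/3 = 692/3.
Bastion's profit: (692/3 - 84)·(440/3) = 21511.1111.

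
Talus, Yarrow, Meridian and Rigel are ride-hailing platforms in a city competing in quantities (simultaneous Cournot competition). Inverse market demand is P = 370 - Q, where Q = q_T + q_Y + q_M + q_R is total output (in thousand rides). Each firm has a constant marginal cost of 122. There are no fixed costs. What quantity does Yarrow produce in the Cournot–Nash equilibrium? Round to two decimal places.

A representative firm's profit is π_i = q_i(370 - Q) - 122q_i.
Setting ∂π_i/∂q_i = 0 with rivals' quantities fixed: 248 - 2q_i - Σ_{j≠i} q_j = 0.
With identical firms every q_j equals q_i, so Σ_{j≠i} q_j = 3q_i and 248 = 5q_i, giving q_i = 248/5.

49.60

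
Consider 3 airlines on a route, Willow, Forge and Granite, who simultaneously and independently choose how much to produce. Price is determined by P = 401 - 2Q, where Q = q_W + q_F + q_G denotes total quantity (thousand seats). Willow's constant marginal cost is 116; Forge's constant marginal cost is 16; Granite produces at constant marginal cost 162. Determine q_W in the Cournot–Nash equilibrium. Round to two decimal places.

28.88

Willow's profit: π_W = (401 - 2Q)q_W - (116q_W). Setting ∂π_W/∂q_W = 0: 285 - 4q_W - 2(q_F + q_G) = 0.
Forge's profit: π_F = (401 - 2Q)q_F - (16q_F). Setting ∂π_F/∂q_F = 0: 385 - 4q_F - 2(q_W + q_G) = 0.
Granite's profit: π_G = (401 - 2Q)q_G - (162q_G). Setting ∂π_G/∂q_G = 0: 239 - 4q_G - 2(q_W + q_F) = 0.
Adding the 3 first-order conditions: 909 − 8Q = 0, so Q = 909/8.
Back-substituting: q_W = (285 − 909/4)/2 = 231/8, q_F = (385 − 909/4)/2 = 631/8, q_G = (239 − 909/4)/2 = 47/8.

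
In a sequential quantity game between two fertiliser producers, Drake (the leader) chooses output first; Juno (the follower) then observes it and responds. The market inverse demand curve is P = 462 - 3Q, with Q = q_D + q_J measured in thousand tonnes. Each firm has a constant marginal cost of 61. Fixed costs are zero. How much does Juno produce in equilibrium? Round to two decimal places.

Solve by backward induction. Given q_D, the follower Juno maximises π_J = (462 - 3q_D - 3q_J)q_J - 61q_J.
Setting the follower's marginal profit to zero, 401 - 3q_D - 6q_J = 0, i.e. q_J = (401 - 3q_D)/6.
Drake substitutes q_J(q_D) into its own profit: π_D = q_D(462 - 3q_D - (401 - 3q_D)/2) - 61q_D = (523/2 - (3/2)q_D)q_D - 61q_D.
Leader FOC: 401/2 - 3q_D = 0, so q_D = 401/6.
Then q_J = (401 - 3·(401/6))/6 = 401/12.

33.42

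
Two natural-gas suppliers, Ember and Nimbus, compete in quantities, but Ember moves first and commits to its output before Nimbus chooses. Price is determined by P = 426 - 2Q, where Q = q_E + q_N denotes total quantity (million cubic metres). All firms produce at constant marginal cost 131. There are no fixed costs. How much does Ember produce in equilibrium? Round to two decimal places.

73.75

The follower Nimbus best-responds to any q_E: π_N = (426 - 2Q)q_N - 131q_N.
∂π_N/∂q_N = 295 - 2q_E - 4q_N = 0 gives the reaction function q_N = (295 - 2q_E)/4.
The leader anticipates this reaction. Substituting into P = 426 - 2Q gives P = 557/2 - q_E, so π_E = (557/2 - q_E)q_E - 131q_E.
The leader's first-order condition 295/2 - 2q_E = 0 yields q_E = 295/4.
Then q_N = (295 - 2·(295/4))/4 = 295/8.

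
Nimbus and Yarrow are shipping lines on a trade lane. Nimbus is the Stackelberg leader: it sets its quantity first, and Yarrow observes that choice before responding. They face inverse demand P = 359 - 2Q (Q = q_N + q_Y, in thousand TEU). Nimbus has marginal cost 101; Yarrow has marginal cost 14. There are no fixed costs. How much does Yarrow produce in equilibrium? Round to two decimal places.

64.88

The follower Yarrow best-responds to any q_N: π_Y = (359 - 2Q)q_Y - 14q_Y.
∂π_Y/∂q_Y = 345 - 2q_N - 4q_Y = 0 gives the reaction function q_Y = (345 - 2q_N)/4.
The leader anticipates this reaction. Substituting into P = 359 - 2Q gives P = 373/2 - q_N, so π_N = (373/2 - q_N)q_N - 101q_N.
Leader FOC: 171/2 - 2q_N = 0, so q_N = 171/4.
Then q_Y = (345 - 2·(171/4))/4 = 519/8.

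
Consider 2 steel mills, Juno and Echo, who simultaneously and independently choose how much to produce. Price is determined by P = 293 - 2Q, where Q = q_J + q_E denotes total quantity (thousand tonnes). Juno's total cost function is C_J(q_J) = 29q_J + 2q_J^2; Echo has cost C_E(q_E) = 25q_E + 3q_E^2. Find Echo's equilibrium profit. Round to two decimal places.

Juno's profit: π_J = (293 - 2Q)q_J - (29q_J + 2q_J²). Setting ∂π_J/∂q_J = 0: 264 - 8q_J - 2(q_E) = 0.
Echo's profit: π_E = (293 - 2Q)q_E - (25q_E + 3q_E²). Setting ∂π_E/∂q_E = 0: 268 - 10q_E - 2(q_J) = 0.
So q_J = (264 - 2q_E)/8 and q_E = (268 - 2q_J)/10.
Substituting one into the other gives q_J = 526/19 and q_E = 404/19.
Price P = 293 - 2·(930/19) = 195.1053.
Echo's profit: 195.1053·(404/19) - 25·(404/19) - 3(404/19)² = 2260.6094.

2260.61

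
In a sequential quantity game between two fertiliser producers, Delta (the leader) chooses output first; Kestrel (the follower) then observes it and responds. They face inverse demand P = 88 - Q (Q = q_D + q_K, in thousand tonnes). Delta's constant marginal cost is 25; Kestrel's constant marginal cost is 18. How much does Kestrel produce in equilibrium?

The follower Kestrel best-responds to any q_D: π_K = (88 - Q)q_K - 18q_K.
∂π_K/∂q_K = 70 - q_D - 2q_K = 0 gives the reaction function q_K = (70 - q_D)/2.
The leader anticipates this reaction. Substituting into P = 88 - Q gives P = 53 - (1/2)q_D, so π_D = (53 - (1/2)q_D)q_D - 25q_D.
The leader's first-order condition 28 - q_D = 0 yields q_D = 28.
Then q_K = (70 - 28)/2 = 21.

21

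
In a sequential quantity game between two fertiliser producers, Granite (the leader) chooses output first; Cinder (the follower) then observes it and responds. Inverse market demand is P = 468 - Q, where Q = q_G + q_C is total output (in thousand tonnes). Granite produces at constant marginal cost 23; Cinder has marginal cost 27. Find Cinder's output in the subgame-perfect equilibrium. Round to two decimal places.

108.25

Solve by backward induction. Given q_G, the follower Cinder maximises π_C = (468 - q_G - q_C)q_C - 27q_C.
∂π_C/∂q_C = 441 - q_G - 2q_C = 0 gives the reaction function q_C = (441 - q_G)/2.
The leader anticipates this reaction. Substituting into P = 468 - Q gives P = 495/2 - (1/2)q_G, so π_G = (495/2 - (1/2)q_G)q_G - 23q_G.
The leader's first-order condition 449/2 - q_G = 0 yields q_G = 449/2.
Then q_C = (441 - 449/2)/2 = 433/4.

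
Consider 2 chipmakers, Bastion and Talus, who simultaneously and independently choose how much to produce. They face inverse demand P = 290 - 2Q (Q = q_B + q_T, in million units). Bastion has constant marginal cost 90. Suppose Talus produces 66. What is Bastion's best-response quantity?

With the rival's output fixed at 66, Bastion's profit is π_B = (290 - 2·66 - 2q_B)q_B - (90q_B) = (158 - 2q_B)q_B - (90q_B).
∂π_B/∂q_B = 68 - 4q_B = 0, so q_B = 17.

17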